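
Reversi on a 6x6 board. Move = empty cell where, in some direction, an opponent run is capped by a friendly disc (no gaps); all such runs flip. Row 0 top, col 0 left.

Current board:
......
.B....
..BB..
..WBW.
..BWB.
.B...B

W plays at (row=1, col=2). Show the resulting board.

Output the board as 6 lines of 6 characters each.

Answer: ......
.BW...
..WW..
..WBW.
..BWB.
.B...B

Derivation:
Place W at (1,2); scan 8 dirs for brackets.
Dir NW: first cell '.' (not opp) -> no flip
Dir N: first cell '.' (not opp) -> no flip
Dir NE: first cell '.' (not opp) -> no flip
Dir W: opp run (1,1), next='.' -> no flip
Dir E: first cell '.' (not opp) -> no flip
Dir SW: first cell '.' (not opp) -> no flip
Dir S: opp run (2,2) capped by W -> flip
Dir SE: opp run (2,3) capped by W -> flip
All flips: (2,2) (2,3)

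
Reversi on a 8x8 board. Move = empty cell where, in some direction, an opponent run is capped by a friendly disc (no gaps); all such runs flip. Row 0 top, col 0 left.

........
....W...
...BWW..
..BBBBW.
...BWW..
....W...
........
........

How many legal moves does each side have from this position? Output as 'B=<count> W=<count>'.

Answer: B=13 W=9

Derivation:
-- B to move --
(0,3): no bracket -> illegal
(0,4): flips 2 -> legal
(0,5): flips 1 -> legal
(1,3): flips 1 -> legal
(1,5): flips 2 -> legal
(1,6): flips 1 -> legal
(2,6): flips 2 -> legal
(2,7): no bracket -> illegal
(3,7): flips 1 -> legal
(4,6): flips 2 -> legal
(4,7): no bracket -> illegal
(5,3): flips 1 -> legal
(5,5): flips 2 -> legal
(5,6): flips 1 -> legal
(6,3): no bracket -> illegal
(6,4): flips 2 -> legal
(6,5): flips 1 -> legal
B mobility = 13
-- W to move --
(1,2): flips 2 -> legal
(1,3): no bracket -> illegal
(2,1): flips 2 -> legal
(2,2): flips 2 -> legal
(2,6): flips 1 -> legal
(3,1): flips 4 -> legal
(4,1): flips 2 -> legal
(4,2): flips 2 -> legal
(4,6): flips 1 -> legal
(5,2): flips 2 -> legal
(5,3): no bracket -> illegal
W mobility = 9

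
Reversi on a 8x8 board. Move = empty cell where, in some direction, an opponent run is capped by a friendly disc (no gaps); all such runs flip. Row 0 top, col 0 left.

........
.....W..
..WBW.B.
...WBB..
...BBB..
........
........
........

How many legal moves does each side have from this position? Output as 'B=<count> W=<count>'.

-- B to move --
(0,4): flips 1 -> legal
(0,5): no bracket -> illegal
(0,6): no bracket -> illegal
(1,1): flips 2 -> legal
(1,2): no bracket -> illegal
(1,3): flips 1 -> legal
(1,4): flips 1 -> legal
(1,6): no bracket -> illegal
(2,1): flips 1 -> legal
(2,5): flips 1 -> legal
(3,1): no bracket -> illegal
(3,2): flips 1 -> legal
(4,2): no bracket -> illegal
B mobility = 7
-- W to move --
(1,2): no bracket -> illegal
(1,3): flips 1 -> legal
(1,4): no bracket -> illegal
(1,6): no bracket -> illegal
(1,7): no bracket -> illegal
(2,5): no bracket -> illegal
(2,7): no bracket -> illegal
(3,2): no bracket -> illegal
(3,6): flips 2 -> legal
(3,7): flips 1 -> legal
(4,2): no bracket -> illegal
(4,6): flips 1 -> legal
(5,2): no bracket -> illegal
(5,3): flips 1 -> legal
(5,4): flips 2 -> legal
(5,5): flips 1 -> legal
(5,6): no bracket -> illegal
W mobility = 7

Answer: B=7 W=7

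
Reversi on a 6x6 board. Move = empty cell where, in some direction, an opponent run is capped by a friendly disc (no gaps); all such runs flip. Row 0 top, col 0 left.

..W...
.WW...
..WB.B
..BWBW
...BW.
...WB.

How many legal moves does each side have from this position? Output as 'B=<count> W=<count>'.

Answer: B=4 W=7

Derivation:
-- B to move --
(0,0): no bracket -> illegal
(0,1): flips 1 -> legal
(0,3): no bracket -> illegal
(1,0): no bracket -> illegal
(1,3): no bracket -> illegal
(2,0): no bracket -> illegal
(2,1): flips 1 -> legal
(2,4): no bracket -> illegal
(3,1): no bracket -> illegal
(4,2): no bracket -> illegal
(4,5): flips 2 -> legal
(5,2): flips 1 -> legal
(5,5): no bracket -> illegal
B mobility = 4
-- W to move --
(1,3): flips 1 -> legal
(1,4): no bracket -> illegal
(1,5): flips 1 -> legal
(2,1): no bracket -> illegal
(2,4): flips 2 -> legal
(3,1): flips 1 -> legal
(4,1): no bracket -> illegal
(4,2): flips 2 -> legal
(4,5): flips 2 -> legal
(5,2): no bracket -> illegal
(5,5): flips 1 -> legal
W mobility = 7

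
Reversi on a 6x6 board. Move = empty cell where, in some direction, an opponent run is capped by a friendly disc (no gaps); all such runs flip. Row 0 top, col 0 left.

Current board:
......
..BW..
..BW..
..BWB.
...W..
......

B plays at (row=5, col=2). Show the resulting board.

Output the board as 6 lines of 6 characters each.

Place B at (5,2); scan 8 dirs for brackets.
Dir NW: first cell '.' (not opp) -> no flip
Dir N: first cell '.' (not opp) -> no flip
Dir NE: opp run (4,3) capped by B -> flip
Dir W: first cell '.' (not opp) -> no flip
Dir E: first cell '.' (not opp) -> no flip
Dir SW: edge -> no flip
Dir S: edge -> no flip
Dir SE: edge -> no flip
All flips: (4,3)

Answer: ......
..BW..
..BW..
..BWB.
...B..
..B...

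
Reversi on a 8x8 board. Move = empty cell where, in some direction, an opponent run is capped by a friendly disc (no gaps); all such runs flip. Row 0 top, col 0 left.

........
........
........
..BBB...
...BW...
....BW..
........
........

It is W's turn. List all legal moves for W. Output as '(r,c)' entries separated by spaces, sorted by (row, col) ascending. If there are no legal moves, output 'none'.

(2,1): no bracket -> illegal
(2,2): flips 1 -> legal
(2,3): no bracket -> illegal
(2,4): flips 1 -> legal
(2,5): no bracket -> illegal
(3,1): no bracket -> illegal
(3,5): no bracket -> illegal
(4,1): no bracket -> illegal
(4,2): flips 1 -> legal
(4,5): no bracket -> illegal
(5,2): no bracket -> illegal
(5,3): flips 1 -> legal
(6,3): no bracket -> illegal
(6,4): flips 1 -> legal
(6,5): no bracket -> illegal

Answer: (2,2) (2,4) (4,2) (5,3) (6,4)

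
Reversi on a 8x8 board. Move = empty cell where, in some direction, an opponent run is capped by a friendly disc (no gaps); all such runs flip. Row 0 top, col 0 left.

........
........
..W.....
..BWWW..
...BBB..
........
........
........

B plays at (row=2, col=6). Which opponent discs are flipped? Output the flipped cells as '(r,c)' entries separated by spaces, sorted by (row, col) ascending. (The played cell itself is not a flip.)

Dir NW: first cell '.' (not opp) -> no flip
Dir N: first cell '.' (not opp) -> no flip
Dir NE: first cell '.' (not opp) -> no flip
Dir W: first cell '.' (not opp) -> no flip
Dir E: first cell '.' (not opp) -> no flip
Dir SW: opp run (3,5) capped by B -> flip
Dir S: first cell '.' (not opp) -> no flip
Dir SE: first cell '.' (not opp) -> no flip

Answer: (3,5)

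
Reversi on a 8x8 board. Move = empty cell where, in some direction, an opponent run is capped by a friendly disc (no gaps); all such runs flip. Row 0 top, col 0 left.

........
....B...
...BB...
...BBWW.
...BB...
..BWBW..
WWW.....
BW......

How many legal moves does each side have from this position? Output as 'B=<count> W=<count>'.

-- B to move --
(2,5): no bracket -> illegal
(2,6): flips 1 -> legal
(2,7): no bracket -> illegal
(3,7): flips 2 -> legal
(4,2): no bracket -> illegal
(4,5): no bracket -> illegal
(4,6): flips 1 -> legal
(4,7): no bracket -> illegal
(5,0): flips 1 -> legal
(5,1): no bracket -> illegal
(5,6): flips 1 -> legal
(6,3): flips 1 -> legal
(6,4): no bracket -> illegal
(6,5): no bracket -> illegal
(6,6): flips 1 -> legal
(7,2): flips 2 -> legal
(7,3): no bracket -> illegal
B mobility = 8
-- W to move --
(0,3): no bracket -> illegal
(0,4): no bracket -> illegal
(0,5): no bracket -> illegal
(1,2): no bracket -> illegal
(1,3): flips 4 -> legal
(1,5): no bracket -> illegal
(2,2): flips 2 -> legal
(2,5): flips 3 -> legal
(3,2): flips 2 -> legal
(4,1): no bracket -> illegal
(4,2): flips 1 -> legal
(4,5): no bracket -> illegal
(5,1): flips 1 -> legal
(6,3): no bracket -> illegal
(6,4): no bracket -> illegal
(6,5): no bracket -> illegal
W mobility = 6

Answer: B=8 W=6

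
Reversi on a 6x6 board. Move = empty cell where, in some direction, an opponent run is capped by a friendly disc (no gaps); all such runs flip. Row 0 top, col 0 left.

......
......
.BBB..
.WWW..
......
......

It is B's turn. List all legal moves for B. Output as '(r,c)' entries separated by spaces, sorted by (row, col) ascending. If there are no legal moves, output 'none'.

(2,0): no bracket -> illegal
(2,4): no bracket -> illegal
(3,0): no bracket -> illegal
(3,4): no bracket -> illegal
(4,0): flips 1 -> legal
(4,1): flips 2 -> legal
(4,2): flips 1 -> legal
(4,3): flips 2 -> legal
(4,4): flips 1 -> legal

Answer: (4,0) (4,1) (4,2) (4,3) (4,4)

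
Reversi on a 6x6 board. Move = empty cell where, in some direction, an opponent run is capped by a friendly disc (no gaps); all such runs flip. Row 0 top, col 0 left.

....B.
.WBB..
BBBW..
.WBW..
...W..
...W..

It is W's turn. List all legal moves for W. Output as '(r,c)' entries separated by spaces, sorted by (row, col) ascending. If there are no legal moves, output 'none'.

(0,1): flips 1 -> legal
(0,2): no bracket -> illegal
(0,3): flips 1 -> legal
(0,5): no bracket -> illegal
(1,0): flips 2 -> legal
(1,4): flips 2 -> legal
(1,5): no bracket -> illegal
(2,4): no bracket -> illegal
(3,0): no bracket -> illegal
(4,1): flips 1 -> legal
(4,2): no bracket -> illegal

Answer: (0,1) (0,3) (1,0) (1,4) (4,1)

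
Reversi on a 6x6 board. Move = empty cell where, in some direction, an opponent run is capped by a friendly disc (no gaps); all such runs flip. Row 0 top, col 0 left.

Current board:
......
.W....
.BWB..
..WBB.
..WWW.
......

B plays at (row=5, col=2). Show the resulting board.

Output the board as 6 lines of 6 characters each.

Place B at (5,2); scan 8 dirs for brackets.
Dir NW: first cell '.' (not opp) -> no flip
Dir N: opp run (4,2) (3,2) (2,2), next='.' -> no flip
Dir NE: opp run (4,3) capped by B -> flip
Dir W: first cell '.' (not opp) -> no flip
Dir E: first cell '.' (not opp) -> no flip
Dir SW: edge -> no flip
Dir S: edge -> no flip
Dir SE: edge -> no flip
All flips: (4,3)

Answer: ......
.W....
.BWB..
..WBB.
..WBW.
..B...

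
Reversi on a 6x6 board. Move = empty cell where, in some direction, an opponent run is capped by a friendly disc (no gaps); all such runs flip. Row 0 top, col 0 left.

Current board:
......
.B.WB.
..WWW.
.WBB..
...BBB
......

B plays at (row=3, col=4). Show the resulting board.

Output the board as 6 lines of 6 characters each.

Answer: ......
.B.WB.
..WWB.
.WBBB.
...BBB
......

Derivation:
Place B at (3,4); scan 8 dirs for brackets.
Dir NW: opp run (2,3), next='.' -> no flip
Dir N: opp run (2,4) capped by B -> flip
Dir NE: first cell '.' (not opp) -> no flip
Dir W: first cell 'B' (not opp) -> no flip
Dir E: first cell '.' (not opp) -> no flip
Dir SW: first cell 'B' (not opp) -> no flip
Dir S: first cell 'B' (not opp) -> no flip
Dir SE: first cell 'B' (not opp) -> no flip
All flips: (2,4)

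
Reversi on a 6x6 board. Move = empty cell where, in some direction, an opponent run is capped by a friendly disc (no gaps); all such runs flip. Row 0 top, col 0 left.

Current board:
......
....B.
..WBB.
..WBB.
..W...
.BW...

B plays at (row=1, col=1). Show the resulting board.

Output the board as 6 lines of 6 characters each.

Place B at (1,1); scan 8 dirs for brackets.
Dir NW: first cell '.' (not opp) -> no flip
Dir N: first cell '.' (not opp) -> no flip
Dir NE: first cell '.' (not opp) -> no flip
Dir W: first cell '.' (not opp) -> no flip
Dir E: first cell '.' (not opp) -> no flip
Dir SW: first cell '.' (not opp) -> no flip
Dir S: first cell '.' (not opp) -> no flip
Dir SE: opp run (2,2) capped by B -> flip
All flips: (2,2)

Answer: ......
.B..B.
..BBB.
..WBB.
..W...
.BW...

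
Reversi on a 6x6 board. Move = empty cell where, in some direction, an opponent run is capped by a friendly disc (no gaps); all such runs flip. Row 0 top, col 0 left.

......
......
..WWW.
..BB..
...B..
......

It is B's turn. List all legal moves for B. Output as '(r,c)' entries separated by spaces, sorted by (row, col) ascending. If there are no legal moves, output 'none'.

Answer: (1,1) (1,2) (1,3) (1,4) (1,5)

Derivation:
(1,1): flips 1 -> legal
(1,2): flips 1 -> legal
(1,3): flips 1 -> legal
(1,4): flips 1 -> legal
(1,5): flips 1 -> legal
(2,1): no bracket -> illegal
(2,5): no bracket -> illegal
(3,1): no bracket -> illegal
(3,4): no bracket -> illegal
(3,5): no bracket -> illegal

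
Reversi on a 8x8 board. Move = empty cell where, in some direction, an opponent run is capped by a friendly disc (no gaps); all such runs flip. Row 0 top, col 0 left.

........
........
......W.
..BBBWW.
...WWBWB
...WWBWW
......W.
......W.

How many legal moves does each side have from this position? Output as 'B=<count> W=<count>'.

Answer: B=10 W=9

Derivation:
-- B to move --
(1,5): no bracket -> illegal
(1,6): no bracket -> illegal
(1,7): no bracket -> illegal
(2,4): no bracket -> illegal
(2,5): flips 2 -> legal
(2,7): flips 1 -> legal
(3,7): flips 3 -> legal
(4,2): flips 2 -> legal
(5,2): flips 3 -> legal
(6,2): no bracket -> illegal
(6,3): flips 3 -> legal
(6,4): flips 2 -> legal
(6,5): flips 3 -> legal
(6,7): flips 2 -> legal
(7,5): no bracket -> illegal
(7,7): flips 1 -> legal
B mobility = 10
-- W to move --
(2,1): flips 1 -> legal
(2,2): flips 1 -> legal
(2,3): flips 3 -> legal
(2,4): flips 1 -> legal
(2,5): flips 1 -> legal
(3,1): flips 3 -> legal
(3,7): flips 1 -> legal
(4,1): no bracket -> illegal
(4,2): no bracket -> illegal
(6,4): flips 1 -> legal
(6,5): flips 2 -> legal
W mobility = 9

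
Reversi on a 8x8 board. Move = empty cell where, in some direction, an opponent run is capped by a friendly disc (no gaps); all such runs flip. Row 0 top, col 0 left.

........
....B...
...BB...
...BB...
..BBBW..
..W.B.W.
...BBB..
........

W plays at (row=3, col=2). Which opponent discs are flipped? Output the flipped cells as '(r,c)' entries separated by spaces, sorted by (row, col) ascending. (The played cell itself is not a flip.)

Dir NW: first cell '.' (not opp) -> no flip
Dir N: first cell '.' (not opp) -> no flip
Dir NE: opp run (2,3) (1,4), next='.' -> no flip
Dir W: first cell '.' (not opp) -> no flip
Dir E: opp run (3,3) (3,4), next='.' -> no flip
Dir SW: first cell '.' (not opp) -> no flip
Dir S: opp run (4,2) capped by W -> flip
Dir SE: opp run (4,3) (5,4) (6,5), next='.' -> no flip

Answer: (4,2)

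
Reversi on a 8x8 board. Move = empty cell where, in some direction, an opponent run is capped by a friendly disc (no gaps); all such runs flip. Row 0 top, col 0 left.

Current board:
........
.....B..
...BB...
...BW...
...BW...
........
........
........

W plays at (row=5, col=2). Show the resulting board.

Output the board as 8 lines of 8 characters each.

Place W at (5,2); scan 8 dirs for brackets.
Dir NW: first cell '.' (not opp) -> no flip
Dir N: first cell '.' (not opp) -> no flip
Dir NE: opp run (4,3) capped by W -> flip
Dir W: first cell '.' (not opp) -> no flip
Dir E: first cell '.' (not opp) -> no flip
Dir SW: first cell '.' (not opp) -> no flip
Dir S: first cell '.' (not opp) -> no flip
Dir SE: first cell '.' (not opp) -> no flip
All flips: (4,3)

Answer: ........
.....B..
...BB...
...BW...
...WW...
..W.....
........
........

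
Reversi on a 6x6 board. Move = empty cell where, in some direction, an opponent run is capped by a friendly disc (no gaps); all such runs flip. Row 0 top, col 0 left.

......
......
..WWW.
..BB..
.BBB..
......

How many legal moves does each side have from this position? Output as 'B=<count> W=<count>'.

-- B to move --
(1,1): flips 1 -> legal
(1,2): flips 1 -> legal
(1,3): flips 1 -> legal
(1,4): flips 1 -> legal
(1,5): flips 1 -> legal
(2,1): no bracket -> illegal
(2,5): no bracket -> illegal
(3,1): no bracket -> illegal
(3,4): no bracket -> illegal
(3,5): no bracket -> illegal
B mobility = 5
-- W to move --
(2,1): no bracket -> illegal
(3,0): no bracket -> illegal
(3,1): no bracket -> illegal
(3,4): no bracket -> illegal
(4,0): no bracket -> illegal
(4,4): flips 1 -> legal
(5,0): flips 2 -> legal
(5,1): flips 2 -> legal
(5,2): flips 2 -> legal
(5,3): flips 2 -> legal
(5,4): no bracket -> illegal
W mobility = 5

Answer: B=5 W=5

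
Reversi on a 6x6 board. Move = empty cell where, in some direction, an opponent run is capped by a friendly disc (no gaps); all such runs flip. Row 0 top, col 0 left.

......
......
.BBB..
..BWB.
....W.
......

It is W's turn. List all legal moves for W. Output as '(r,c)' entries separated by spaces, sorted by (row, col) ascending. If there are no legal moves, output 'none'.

(1,0): no bracket -> illegal
(1,1): flips 1 -> legal
(1,2): no bracket -> illegal
(1,3): flips 1 -> legal
(1,4): no bracket -> illegal
(2,0): no bracket -> illegal
(2,4): flips 1 -> legal
(2,5): no bracket -> illegal
(3,0): no bracket -> illegal
(3,1): flips 1 -> legal
(3,5): flips 1 -> legal
(4,1): no bracket -> illegal
(4,2): no bracket -> illegal
(4,3): no bracket -> illegal
(4,5): no bracket -> illegal

Answer: (1,1) (1,3) (2,4) (3,1) (3,5)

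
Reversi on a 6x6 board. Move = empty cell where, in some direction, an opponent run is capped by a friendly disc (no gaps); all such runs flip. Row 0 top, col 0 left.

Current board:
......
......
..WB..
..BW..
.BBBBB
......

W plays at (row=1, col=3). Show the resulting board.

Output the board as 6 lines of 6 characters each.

Answer: ......
...W..
..WW..
..BW..
.BBBBB
......

Derivation:
Place W at (1,3); scan 8 dirs for brackets.
Dir NW: first cell '.' (not opp) -> no flip
Dir N: first cell '.' (not opp) -> no flip
Dir NE: first cell '.' (not opp) -> no flip
Dir W: first cell '.' (not opp) -> no flip
Dir E: first cell '.' (not opp) -> no flip
Dir SW: first cell 'W' (not opp) -> no flip
Dir S: opp run (2,3) capped by W -> flip
Dir SE: first cell '.' (not opp) -> no flip
All flips: (2,3)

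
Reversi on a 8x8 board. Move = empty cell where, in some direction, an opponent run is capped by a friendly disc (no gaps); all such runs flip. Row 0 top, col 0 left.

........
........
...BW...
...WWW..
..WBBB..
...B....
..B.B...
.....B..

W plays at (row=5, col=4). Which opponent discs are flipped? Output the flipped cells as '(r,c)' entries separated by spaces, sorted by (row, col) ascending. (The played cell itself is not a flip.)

Dir NW: opp run (4,3), next='.' -> no flip
Dir N: opp run (4,4) capped by W -> flip
Dir NE: opp run (4,5), next='.' -> no flip
Dir W: opp run (5,3), next='.' -> no flip
Dir E: first cell '.' (not opp) -> no flip
Dir SW: first cell '.' (not opp) -> no flip
Dir S: opp run (6,4), next='.' -> no flip
Dir SE: first cell '.' (not opp) -> no flip

Answer: (4,4)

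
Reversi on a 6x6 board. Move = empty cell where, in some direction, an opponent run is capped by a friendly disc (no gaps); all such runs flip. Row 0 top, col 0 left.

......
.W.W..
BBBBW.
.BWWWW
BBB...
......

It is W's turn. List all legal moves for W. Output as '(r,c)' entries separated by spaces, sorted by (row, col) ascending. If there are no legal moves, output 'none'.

(1,0): flips 1 -> legal
(1,2): flips 2 -> legal
(1,4): flips 1 -> legal
(3,0): flips 1 -> legal
(4,3): no bracket -> illegal
(5,0): flips 1 -> legal
(5,1): flips 4 -> legal
(5,2): flips 1 -> legal
(5,3): no bracket -> illegal

Answer: (1,0) (1,2) (1,4) (3,0) (5,0) (5,1) (5,2)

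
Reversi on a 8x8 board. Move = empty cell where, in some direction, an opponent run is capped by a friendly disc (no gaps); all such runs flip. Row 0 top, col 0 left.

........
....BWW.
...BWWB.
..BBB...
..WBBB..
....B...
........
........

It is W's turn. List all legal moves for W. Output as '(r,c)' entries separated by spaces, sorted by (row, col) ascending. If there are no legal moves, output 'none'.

Answer: (0,3) (0,4) (1,3) (2,2) (2,7) (3,6) (3,7) (4,6) (5,2) (6,4)

Derivation:
(0,3): flips 1 -> legal
(0,4): flips 1 -> legal
(0,5): no bracket -> illegal
(1,2): no bracket -> illegal
(1,3): flips 1 -> legal
(1,7): no bracket -> illegal
(2,1): no bracket -> illegal
(2,2): flips 2 -> legal
(2,7): flips 1 -> legal
(3,1): no bracket -> illegal
(3,5): no bracket -> illegal
(3,6): flips 1 -> legal
(3,7): flips 1 -> legal
(4,1): no bracket -> illegal
(4,6): flips 3 -> legal
(5,2): flips 2 -> legal
(5,3): no bracket -> illegal
(5,5): no bracket -> illegal
(5,6): no bracket -> illegal
(6,3): no bracket -> illegal
(6,4): flips 3 -> legal
(6,5): no bracket -> illegal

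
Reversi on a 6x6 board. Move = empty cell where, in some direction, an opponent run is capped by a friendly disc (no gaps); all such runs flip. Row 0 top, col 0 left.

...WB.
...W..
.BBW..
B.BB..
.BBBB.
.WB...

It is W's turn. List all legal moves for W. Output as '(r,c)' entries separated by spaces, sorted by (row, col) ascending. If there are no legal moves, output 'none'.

(0,5): flips 1 -> legal
(1,0): no bracket -> illegal
(1,1): no bracket -> illegal
(1,2): no bracket -> illegal
(1,4): no bracket -> illegal
(1,5): no bracket -> illegal
(2,0): flips 2 -> legal
(2,4): flips 2 -> legal
(3,1): flips 2 -> legal
(3,4): no bracket -> illegal
(3,5): no bracket -> illegal
(4,0): no bracket -> illegal
(4,5): no bracket -> illegal
(5,0): flips 2 -> legal
(5,3): flips 3 -> legal
(5,4): no bracket -> illegal
(5,5): no bracket -> illegal

Answer: (0,5) (2,0) (2,4) (3,1) (5,0) (5,3)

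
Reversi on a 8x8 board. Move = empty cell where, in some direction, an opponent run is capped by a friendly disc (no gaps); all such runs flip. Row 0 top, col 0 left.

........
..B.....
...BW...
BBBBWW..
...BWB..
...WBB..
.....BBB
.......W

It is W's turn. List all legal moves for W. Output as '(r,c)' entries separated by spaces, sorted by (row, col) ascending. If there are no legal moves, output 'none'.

Answer: (0,1) (1,3) (2,2) (4,2) (4,6) (5,2) (5,6) (5,7) (6,4) (7,5)

Derivation:
(0,1): flips 2 -> legal
(0,2): no bracket -> illegal
(0,3): no bracket -> illegal
(1,1): no bracket -> illegal
(1,3): flips 3 -> legal
(1,4): no bracket -> illegal
(2,0): no bracket -> illegal
(2,1): no bracket -> illegal
(2,2): flips 2 -> legal
(3,6): no bracket -> illegal
(4,0): no bracket -> illegal
(4,1): no bracket -> illegal
(4,2): flips 2 -> legal
(4,6): flips 1 -> legal
(5,2): flips 1 -> legal
(5,6): flips 3 -> legal
(5,7): flips 1 -> legal
(6,3): no bracket -> illegal
(6,4): flips 1 -> legal
(7,4): no bracket -> illegal
(7,5): flips 3 -> legal
(7,6): no bracket -> illegal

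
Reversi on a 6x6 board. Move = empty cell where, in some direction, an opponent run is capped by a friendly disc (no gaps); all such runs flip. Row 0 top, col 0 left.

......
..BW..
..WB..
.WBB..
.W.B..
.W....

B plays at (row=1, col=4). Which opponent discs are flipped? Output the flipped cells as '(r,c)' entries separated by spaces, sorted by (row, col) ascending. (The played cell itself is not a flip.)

Answer: (1,3)

Derivation:
Dir NW: first cell '.' (not opp) -> no flip
Dir N: first cell '.' (not opp) -> no flip
Dir NE: first cell '.' (not opp) -> no flip
Dir W: opp run (1,3) capped by B -> flip
Dir E: first cell '.' (not opp) -> no flip
Dir SW: first cell 'B' (not opp) -> no flip
Dir S: first cell '.' (not opp) -> no flip
Dir SE: first cell '.' (not opp) -> no flip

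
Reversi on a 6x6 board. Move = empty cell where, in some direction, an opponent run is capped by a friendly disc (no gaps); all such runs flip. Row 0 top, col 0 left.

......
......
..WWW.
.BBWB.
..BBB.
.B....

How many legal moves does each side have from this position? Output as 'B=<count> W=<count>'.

Answer: B=5 W=9

Derivation:
-- B to move --
(1,1): flips 2 -> legal
(1,2): flips 2 -> legal
(1,3): flips 3 -> legal
(1,4): flips 2 -> legal
(1,5): flips 2 -> legal
(2,1): no bracket -> illegal
(2,5): no bracket -> illegal
(3,5): no bracket -> illegal
B mobility = 5
-- W to move --
(2,0): no bracket -> illegal
(2,1): no bracket -> illegal
(2,5): no bracket -> illegal
(3,0): flips 2 -> legal
(3,5): flips 1 -> legal
(4,0): flips 1 -> legal
(4,1): flips 1 -> legal
(4,5): flips 1 -> legal
(5,0): no bracket -> illegal
(5,2): flips 2 -> legal
(5,3): flips 1 -> legal
(5,4): flips 2 -> legal
(5,5): flips 1 -> legal
W mobility = 9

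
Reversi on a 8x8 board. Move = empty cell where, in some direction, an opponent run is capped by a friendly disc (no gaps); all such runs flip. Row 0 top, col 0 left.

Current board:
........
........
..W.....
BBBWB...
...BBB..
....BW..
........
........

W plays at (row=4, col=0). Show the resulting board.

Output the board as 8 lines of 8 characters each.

Place W at (4,0); scan 8 dirs for brackets.
Dir NW: edge -> no flip
Dir N: opp run (3,0), next='.' -> no flip
Dir NE: opp run (3,1) capped by W -> flip
Dir W: edge -> no flip
Dir E: first cell '.' (not opp) -> no flip
Dir SW: edge -> no flip
Dir S: first cell '.' (not opp) -> no flip
Dir SE: first cell '.' (not opp) -> no flip
All flips: (3,1)

Answer: ........
........
..W.....
BWBWB...
W..BBB..
....BW..
........
........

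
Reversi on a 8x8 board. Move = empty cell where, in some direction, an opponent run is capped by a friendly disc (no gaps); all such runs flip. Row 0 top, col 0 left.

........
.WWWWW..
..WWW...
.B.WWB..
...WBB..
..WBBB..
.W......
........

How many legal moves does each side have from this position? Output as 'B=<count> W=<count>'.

Answer: B=8 W=8

Derivation:
-- B to move --
(0,0): flips 3 -> legal
(0,1): flips 3 -> legal
(0,2): flips 2 -> legal
(0,3): flips 4 -> legal
(0,4): flips 5 -> legal
(0,5): no bracket -> illegal
(0,6): no bracket -> illegal
(1,0): no bracket -> illegal
(1,6): no bracket -> illegal
(2,0): no bracket -> illegal
(2,1): no bracket -> illegal
(2,5): no bracket -> illegal
(2,6): no bracket -> illegal
(3,2): flips 3 -> legal
(4,1): no bracket -> illegal
(4,2): flips 1 -> legal
(5,0): no bracket -> illegal
(5,1): flips 1 -> legal
(6,0): no bracket -> illegal
(6,2): no bracket -> illegal
(6,3): no bracket -> illegal
(7,0): no bracket -> illegal
(7,1): no bracket -> illegal
(7,2): no bracket -> illegal
B mobility = 8
-- W to move --
(2,0): no bracket -> illegal
(2,1): no bracket -> illegal
(2,5): no bracket -> illegal
(2,6): no bracket -> illegal
(3,0): no bracket -> illegal
(3,2): no bracket -> illegal
(3,6): flips 1 -> legal
(4,0): flips 1 -> legal
(4,1): no bracket -> illegal
(4,2): no bracket -> illegal
(4,6): flips 3 -> legal
(5,6): flips 4 -> legal
(6,2): no bracket -> illegal
(6,3): flips 1 -> legal
(6,4): flips 2 -> legal
(6,5): flips 1 -> legal
(6,6): flips 2 -> legal
W mobility = 8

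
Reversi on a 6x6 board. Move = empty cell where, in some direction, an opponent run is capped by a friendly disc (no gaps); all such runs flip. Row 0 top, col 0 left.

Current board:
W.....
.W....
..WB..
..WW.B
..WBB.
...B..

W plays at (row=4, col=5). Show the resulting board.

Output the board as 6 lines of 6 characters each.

Place W at (4,5); scan 8 dirs for brackets.
Dir NW: first cell '.' (not opp) -> no flip
Dir N: opp run (3,5), next='.' -> no flip
Dir NE: edge -> no flip
Dir W: opp run (4,4) (4,3) capped by W -> flip
Dir E: edge -> no flip
Dir SW: first cell '.' (not opp) -> no flip
Dir S: first cell '.' (not opp) -> no flip
Dir SE: edge -> no flip
All flips: (4,3) (4,4)

Answer: W.....
.W....
..WB..
..WW.B
..WWWW
...B..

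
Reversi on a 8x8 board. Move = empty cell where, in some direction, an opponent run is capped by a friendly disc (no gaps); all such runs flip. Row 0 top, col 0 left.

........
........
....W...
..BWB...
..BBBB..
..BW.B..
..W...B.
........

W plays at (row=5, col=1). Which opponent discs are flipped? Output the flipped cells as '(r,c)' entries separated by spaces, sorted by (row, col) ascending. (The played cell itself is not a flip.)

Dir NW: first cell '.' (not opp) -> no flip
Dir N: first cell '.' (not opp) -> no flip
Dir NE: opp run (4,2) capped by W -> flip
Dir W: first cell '.' (not opp) -> no flip
Dir E: opp run (5,2) capped by W -> flip
Dir SW: first cell '.' (not opp) -> no flip
Dir S: first cell '.' (not opp) -> no flip
Dir SE: first cell 'W' (not opp) -> no flip

Answer: (4,2) (5,2)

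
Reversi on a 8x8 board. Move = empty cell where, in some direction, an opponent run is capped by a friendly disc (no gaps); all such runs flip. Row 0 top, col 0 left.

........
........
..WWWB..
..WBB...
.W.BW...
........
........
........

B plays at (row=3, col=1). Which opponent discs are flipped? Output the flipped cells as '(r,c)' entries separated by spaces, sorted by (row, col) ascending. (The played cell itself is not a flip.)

Answer: (3,2)

Derivation:
Dir NW: first cell '.' (not opp) -> no flip
Dir N: first cell '.' (not opp) -> no flip
Dir NE: opp run (2,2), next='.' -> no flip
Dir W: first cell '.' (not opp) -> no flip
Dir E: opp run (3,2) capped by B -> flip
Dir SW: first cell '.' (not opp) -> no flip
Dir S: opp run (4,1), next='.' -> no flip
Dir SE: first cell '.' (not opp) -> no flip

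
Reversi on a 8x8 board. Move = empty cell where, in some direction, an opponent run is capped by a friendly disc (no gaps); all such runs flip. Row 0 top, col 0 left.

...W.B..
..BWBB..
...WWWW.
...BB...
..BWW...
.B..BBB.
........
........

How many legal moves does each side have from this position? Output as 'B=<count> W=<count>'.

-- B to move --
(0,2): no bracket -> illegal
(0,4): no bracket -> illegal
(1,6): flips 1 -> legal
(1,7): no bracket -> illegal
(2,2): no bracket -> illegal
(2,7): no bracket -> illegal
(3,2): flips 2 -> legal
(3,5): flips 1 -> legal
(3,6): flips 1 -> legal
(3,7): flips 1 -> legal
(4,5): flips 2 -> legal
(5,2): flips 1 -> legal
(5,3): flips 1 -> legal
B mobility = 8
-- W to move --
(0,1): flips 1 -> legal
(0,2): no bracket -> illegal
(0,4): flips 2 -> legal
(0,6): flips 1 -> legal
(1,1): flips 1 -> legal
(1,6): flips 2 -> legal
(2,1): flips 1 -> legal
(2,2): flips 1 -> legal
(3,1): no bracket -> illegal
(3,2): no bracket -> illegal
(3,5): no bracket -> illegal
(4,0): no bracket -> illegal
(4,1): flips 1 -> legal
(4,5): flips 1 -> legal
(4,6): no bracket -> illegal
(4,7): no bracket -> illegal
(5,0): no bracket -> illegal
(5,2): no bracket -> illegal
(5,3): no bracket -> illegal
(5,7): no bracket -> illegal
(6,0): flips 3 -> legal
(6,1): no bracket -> illegal
(6,2): no bracket -> illegal
(6,3): no bracket -> illegal
(6,4): flips 1 -> legal
(6,5): flips 1 -> legal
(6,6): flips 1 -> legal
(6,7): no bracket -> illegal
W mobility = 13

Answer: B=8 W=13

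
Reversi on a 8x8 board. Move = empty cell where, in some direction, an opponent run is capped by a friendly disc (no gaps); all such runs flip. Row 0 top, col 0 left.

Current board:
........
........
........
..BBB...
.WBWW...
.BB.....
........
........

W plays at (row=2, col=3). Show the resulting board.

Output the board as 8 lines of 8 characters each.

Place W at (2,3); scan 8 dirs for brackets.
Dir NW: first cell '.' (not opp) -> no flip
Dir N: first cell '.' (not opp) -> no flip
Dir NE: first cell '.' (not opp) -> no flip
Dir W: first cell '.' (not opp) -> no flip
Dir E: first cell '.' (not opp) -> no flip
Dir SW: opp run (3,2) capped by W -> flip
Dir S: opp run (3,3) capped by W -> flip
Dir SE: opp run (3,4), next='.' -> no flip
All flips: (3,2) (3,3)

Answer: ........
........
...W....
..WWB...
.WBWW...
.BB.....
........
........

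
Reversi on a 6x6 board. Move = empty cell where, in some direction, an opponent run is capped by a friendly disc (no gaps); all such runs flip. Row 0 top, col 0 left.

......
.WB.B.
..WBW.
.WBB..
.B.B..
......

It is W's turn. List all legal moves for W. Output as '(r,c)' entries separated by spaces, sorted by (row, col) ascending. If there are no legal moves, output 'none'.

Answer: (0,2) (0,4) (1,3) (3,4) (4,2) (4,4) (5,1)

Derivation:
(0,1): no bracket -> illegal
(0,2): flips 1 -> legal
(0,3): no bracket -> illegal
(0,4): flips 1 -> legal
(0,5): no bracket -> illegal
(1,3): flips 1 -> legal
(1,5): no bracket -> illegal
(2,1): no bracket -> illegal
(2,5): no bracket -> illegal
(3,0): no bracket -> illegal
(3,4): flips 2 -> legal
(4,0): no bracket -> illegal
(4,2): flips 2 -> legal
(4,4): flips 1 -> legal
(5,0): no bracket -> illegal
(5,1): flips 1 -> legal
(5,2): no bracket -> illegal
(5,3): no bracket -> illegal
(5,4): no bracket -> illegal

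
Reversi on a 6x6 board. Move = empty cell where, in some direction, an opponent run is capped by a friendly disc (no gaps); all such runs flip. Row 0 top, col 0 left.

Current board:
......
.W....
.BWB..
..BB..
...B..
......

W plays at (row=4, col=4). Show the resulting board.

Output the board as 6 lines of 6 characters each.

Answer: ......
.W....
.BWB..
..BW..
...BW.
......

Derivation:
Place W at (4,4); scan 8 dirs for brackets.
Dir NW: opp run (3,3) capped by W -> flip
Dir N: first cell '.' (not opp) -> no flip
Dir NE: first cell '.' (not opp) -> no flip
Dir W: opp run (4,3), next='.' -> no flip
Dir E: first cell '.' (not opp) -> no flip
Dir SW: first cell '.' (not opp) -> no flip
Dir S: first cell '.' (not opp) -> no flip
Dir SE: first cell '.' (not opp) -> no flip
All flips: (3,3)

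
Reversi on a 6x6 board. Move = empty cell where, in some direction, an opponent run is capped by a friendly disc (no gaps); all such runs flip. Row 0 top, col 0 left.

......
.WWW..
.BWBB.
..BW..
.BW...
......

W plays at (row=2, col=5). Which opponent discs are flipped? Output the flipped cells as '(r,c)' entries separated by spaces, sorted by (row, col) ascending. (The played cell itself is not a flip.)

Answer: (2,3) (2,4)

Derivation:
Dir NW: first cell '.' (not opp) -> no flip
Dir N: first cell '.' (not opp) -> no flip
Dir NE: edge -> no flip
Dir W: opp run (2,4) (2,3) capped by W -> flip
Dir E: edge -> no flip
Dir SW: first cell '.' (not opp) -> no flip
Dir S: first cell '.' (not opp) -> no flip
Dir SE: edge -> no flip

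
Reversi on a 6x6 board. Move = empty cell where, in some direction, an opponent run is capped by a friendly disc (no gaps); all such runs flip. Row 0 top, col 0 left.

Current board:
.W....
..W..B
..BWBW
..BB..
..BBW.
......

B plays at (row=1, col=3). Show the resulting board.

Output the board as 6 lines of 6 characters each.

Answer: .W....
..WB.B
..BBBW
..BB..
..BBW.
......

Derivation:
Place B at (1,3); scan 8 dirs for brackets.
Dir NW: first cell '.' (not opp) -> no flip
Dir N: first cell '.' (not opp) -> no flip
Dir NE: first cell '.' (not opp) -> no flip
Dir W: opp run (1,2), next='.' -> no flip
Dir E: first cell '.' (not opp) -> no flip
Dir SW: first cell 'B' (not opp) -> no flip
Dir S: opp run (2,3) capped by B -> flip
Dir SE: first cell 'B' (not opp) -> no flip
All flips: (2,3)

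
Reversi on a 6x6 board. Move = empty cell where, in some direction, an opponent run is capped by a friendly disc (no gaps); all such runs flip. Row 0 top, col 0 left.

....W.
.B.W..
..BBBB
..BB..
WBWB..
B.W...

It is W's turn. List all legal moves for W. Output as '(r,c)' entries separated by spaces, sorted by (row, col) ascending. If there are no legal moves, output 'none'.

Answer: (1,2) (1,5) (3,0) (3,1) (3,4) (3,5) (4,4) (5,3)

Derivation:
(0,0): no bracket -> illegal
(0,1): no bracket -> illegal
(0,2): no bracket -> illegal
(1,0): no bracket -> illegal
(1,2): flips 2 -> legal
(1,4): no bracket -> illegal
(1,5): flips 2 -> legal
(2,0): no bracket -> illegal
(2,1): no bracket -> illegal
(3,0): flips 1 -> legal
(3,1): flips 1 -> legal
(3,4): flips 1 -> legal
(3,5): flips 1 -> legal
(4,4): flips 1 -> legal
(5,1): no bracket -> illegal
(5,3): flips 3 -> legal
(5,4): no bracket -> illegal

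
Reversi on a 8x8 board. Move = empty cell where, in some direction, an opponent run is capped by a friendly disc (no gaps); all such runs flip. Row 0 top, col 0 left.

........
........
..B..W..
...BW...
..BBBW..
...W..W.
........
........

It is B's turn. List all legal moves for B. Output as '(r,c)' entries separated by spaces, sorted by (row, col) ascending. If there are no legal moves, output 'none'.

(1,4): no bracket -> illegal
(1,5): no bracket -> illegal
(1,6): flips 2 -> legal
(2,3): no bracket -> illegal
(2,4): flips 1 -> legal
(2,6): no bracket -> illegal
(3,5): flips 1 -> legal
(3,6): no bracket -> illegal
(4,6): flips 1 -> legal
(4,7): no bracket -> illegal
(5,2): no bracket -> illegal
(5,4): no bracket -> illegal
(5,5): no bracket -> illegal
(5,7): no bracket -> illegal
(6,2): flips 1 -> legal
(6,3): flips 1 -> legal
(6,4): flips 1 -> legal
(6,5): no bracket -> illegal
(6,6): no bracket -> illegal
(6,7): no bracket -> illegal

Answer: (1,6) (2,4) (3,5) (4,6) (6,2) (6,3) (6,4)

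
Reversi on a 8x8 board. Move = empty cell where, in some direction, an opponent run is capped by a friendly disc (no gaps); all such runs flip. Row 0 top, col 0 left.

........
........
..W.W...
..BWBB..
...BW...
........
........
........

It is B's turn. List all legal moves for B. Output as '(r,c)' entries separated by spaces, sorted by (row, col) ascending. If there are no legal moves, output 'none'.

(1,1): no bracket -> illegal
(1,2): flips 1 -> legal
(1,3): flips 1 -> legal
(1,4): flips 1 -> legal
(1,5): no bracket -> illegal
(2,1): no bracket -> illegal
(2,3): flips 1 -> legal
(2,5): no bracket -> illegal
(3,1): no bracket -> illegal
(4,2): no bracket -> illegal
(4,5): flips 1 -> legal
(5,3): flips 1 -> legal
(5,4): flips 1 -> legal
(5,5): no bracket -> illegal

Answer: (1,2) (1,3) (1,4) (2,3) (4,5) (5,3) (5,4)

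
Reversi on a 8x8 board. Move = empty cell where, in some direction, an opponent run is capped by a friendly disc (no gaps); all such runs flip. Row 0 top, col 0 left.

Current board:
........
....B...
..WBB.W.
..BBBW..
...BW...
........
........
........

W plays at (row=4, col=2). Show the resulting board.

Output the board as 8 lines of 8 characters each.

Place W at (4,2); scan 8 dirs for brackets.
Dir NW: first cell '.' (not opp) -> no flip
Dir N: opp run (3,2) capped by W -> flip
Dir NE: opp run (3,3) (2,4), next='.' -> no flip
Dir W: first cell '.' (not opp) -> no flip
Dir E: opp run (4,3) capped by W -> flip
Dir SW: first cell '.' (not opp) -> no flip
Dir S: first cell '.' (not opp) -> no flip
Dir SE: first cell '.' (not opp) -> no flip
All flips: (3,2) (4,3)

Answer: ........
....B...
..WBB.W.
..WBBW..
..WWW...
........
........
........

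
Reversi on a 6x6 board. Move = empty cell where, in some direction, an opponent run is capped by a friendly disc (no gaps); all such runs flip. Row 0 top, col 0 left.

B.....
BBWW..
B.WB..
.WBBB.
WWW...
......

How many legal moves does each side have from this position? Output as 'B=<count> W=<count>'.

-- B to move --
(0,1): flips 1 -> legal
(0,2): flips 2 -> legal
(0,3): flips 1 -> legal
(0,4): no bracket -> illegal
(1,4): flips 2 -> legal
(2,1): flips 1 -> legal
(2,4): no bracket -> illegal
(3,0): flips 1 -> legal
(4,3): no bracket -> illegal
(5,0): flips 1 -> legal
(5,1): flips 1 -> legal
(5,2): flips 1 -> legal
(5,3): flips 2 -> legal
B mobility = 10
-- W to move --
(0,1): no bracket -> illegal
(0,2): no bracket -> illegal
(1,4): flips 2 -> legal
(2,1): no bracket -> illegal
(2,4): flips 2 -> legal
(2,5): no bracket -> illegal
(3,0): no bracket -> illegal
(3,5): flips 3 -> legal
(4,3): flips 2 -> legal
(4,4): flips 1 -> legal
(4,5): flips 2 -> legal
W mobility = 6

Answer: B=10 W=6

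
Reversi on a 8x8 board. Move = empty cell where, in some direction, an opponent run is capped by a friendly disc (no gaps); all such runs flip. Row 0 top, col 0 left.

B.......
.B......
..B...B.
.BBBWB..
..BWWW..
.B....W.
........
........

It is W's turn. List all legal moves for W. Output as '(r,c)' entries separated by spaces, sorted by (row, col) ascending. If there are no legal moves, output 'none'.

Answer: (1,7) (2,1) (2,3) (2,5) (3,0) (3,6) (4,1)

Derivation:
(0,1): no bracket -> illegal
(0,2): no bracket -> illegal
(1,0): no bracket -> illegal
(1,2): no bracket -> illegal
(1,3): no bracket -> illegal
(1,5): no bracket -> illegal
(1,6): no bracket -> illegal
(1,7): flips 2 -> legal
(2,0): no bracket -> illegal
(2,1): flips 1 -> legal
(2,3): flips 1 -> legal
(2,4): no bracket -> illegal
(2,5): flips 1 -> legal
(2,7): no bracket -> illegal
(3,0): flips 3 -> legal
(3,6): flips 1 -> legal
(3,7): no bracket -> illegal
(4,0): no bracket -> illegal
(4,1): flips 1 -> legal
(4,6): no bracket -> illegal
(5,0): no bracket -> illegal
(5,2): no bracket -> illegal
(5,3): no bracket -> illegal
(6,0): no bracket -> illegal
(6,1): no bracket -> illegal
(6,2): no bracket -> illegal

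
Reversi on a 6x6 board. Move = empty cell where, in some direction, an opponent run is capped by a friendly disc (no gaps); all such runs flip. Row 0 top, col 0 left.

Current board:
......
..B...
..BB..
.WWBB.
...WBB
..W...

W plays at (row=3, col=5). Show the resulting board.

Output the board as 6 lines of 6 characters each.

Place W at (3,5); scan 8 dirs for brackets.
Dir NW: first cell '.' (not opp) -> no flip
Dir N: first cell '.' (not opp) -> no flip
Dir NE: edge -> no flip
Dir W: opp run (3,4) (3,3) capped by W -> flip
Dir E: edge -> no flip
Dir SW: opp run (4,4), next='.' -> no flip
Dir S: opp run (4,5), next='.' -> no flip
Dir SE: edge -> no flip
All flips: (3,3) (3,4)

Answer: ......
..B...
..BB..
.WWWWW
...WBB
..W...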